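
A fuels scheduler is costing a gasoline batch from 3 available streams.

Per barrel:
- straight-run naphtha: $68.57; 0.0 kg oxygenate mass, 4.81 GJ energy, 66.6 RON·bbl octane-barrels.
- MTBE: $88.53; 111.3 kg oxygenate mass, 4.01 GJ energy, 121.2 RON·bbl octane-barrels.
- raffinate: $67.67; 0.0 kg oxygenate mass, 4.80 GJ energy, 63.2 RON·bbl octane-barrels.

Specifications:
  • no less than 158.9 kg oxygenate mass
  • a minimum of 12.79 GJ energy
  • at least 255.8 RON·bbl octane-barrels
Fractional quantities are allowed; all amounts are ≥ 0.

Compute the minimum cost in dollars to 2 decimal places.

$225.99

This is a linear program. Let x1 = barrels of straight-run naphtha, x2 = barrels of MTBE, x3 = barrels of raffinate.
min 68.57x1 + 88.53x2 + 67.67x3 with:
  111.3x2 ≥ 158.9   (oxygenate mass)
  4.81x1 + 4.01x2 + 4.8x3 ≥ 12.79   (energy)
  66.6x1 + 121.2x2 + 63.2x3 ≥ 255.8   (octane-barrels)
  x1, x2, x3 ≥ 0.
The cheapest feasible vertex uses only MTBE, raffinate; straight-run naphtha is not used. Binding constraints: oxygenate mass and energy.
Optimal quantities: MTBE = 1.42767 barrels, raffinate = 1.47188 barrels.
Cost = 88.53·1.42767 + 67.67·1.47188 = 225.9937.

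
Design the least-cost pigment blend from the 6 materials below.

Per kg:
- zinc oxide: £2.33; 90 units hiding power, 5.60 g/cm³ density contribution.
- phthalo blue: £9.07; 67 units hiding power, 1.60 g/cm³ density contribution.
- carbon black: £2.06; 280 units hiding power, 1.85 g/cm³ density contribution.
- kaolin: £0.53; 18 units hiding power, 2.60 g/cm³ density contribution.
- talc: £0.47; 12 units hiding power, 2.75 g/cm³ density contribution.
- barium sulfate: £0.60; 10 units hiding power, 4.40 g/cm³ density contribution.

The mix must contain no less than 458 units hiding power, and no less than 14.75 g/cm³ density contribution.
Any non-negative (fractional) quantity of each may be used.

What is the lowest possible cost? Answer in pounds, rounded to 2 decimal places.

£4.79

Set it up as a linear program. Let x1 = kg of zinc oxide, x2 = kg of phthalo blue, x3 = kg of carbon black, x4 = kg of kaolin, x5 = kg of talc, x6 = kg of barium sulfate.
Minimize 2.33x1 + 9.07x2 + 2.06x3 + 0.53x4 + 0.47x5 + 0.6x6 with:
  90x1 + 67x2 + 280x3 + 18x4 + 12x5 + 10x6 ≥ 458   (hiding power)
  5.6x1 + 1.6x2 + 1.85x3 + 2.6x4 + 2.75x5 + 4.4x6 ≥ 14.75   (density contribution)
  x1, x2, x3, x4, x5, x6 ≥ 0.
At the optimum only carbon black, barium sulfate are positive (zinc oxide, phthalo blue, kaolin, talc = 0). The hiding power and density contribution requirements are met with equality.
So carbon black = 1.539 kg, barium sulfate = 2.705 kg.
Objective = 2.06·1.539 + 0.6·2.705 = 4.7933.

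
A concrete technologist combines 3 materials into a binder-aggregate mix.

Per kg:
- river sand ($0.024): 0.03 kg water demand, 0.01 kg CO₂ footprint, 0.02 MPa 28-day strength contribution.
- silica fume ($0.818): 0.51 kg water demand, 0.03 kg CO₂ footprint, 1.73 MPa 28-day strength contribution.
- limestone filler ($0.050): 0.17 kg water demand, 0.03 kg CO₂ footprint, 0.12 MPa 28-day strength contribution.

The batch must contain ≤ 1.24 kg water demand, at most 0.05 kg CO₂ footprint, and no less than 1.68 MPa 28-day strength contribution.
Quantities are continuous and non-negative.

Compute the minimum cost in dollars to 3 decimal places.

$0.789

This is a linear program. Let x1 = kg of river sand, x2 = kg of silica fume, x3 = kg of limestone filler.
Minimize 0.024x1 + 0.818x2 + 0.05x3 with:
  0.03x1 + 0.51x2 + 0.17x3 ≤ 1.24   (water demand)
  0.01x1 + 0.03x2 + 0.03x3 ≤ 0.05   (CO₂ footprint)
  0.02x1 + 1.73x2 + 0.12x3 ≥ 1.68   (28-day strength contribution)
  x1, x2, x3 ≥ 0.
The cheapest feasible vertex uses only silica fume, limestone filler; river sand is not used. The CO₂ footprint and 28-day strength contribution requirements are met with equality.
That vertex is x2 = 0.9193, x3 = 0.7474.
Cost = 0.818·0.9193 + 0.05·0.7474 = 0.78936.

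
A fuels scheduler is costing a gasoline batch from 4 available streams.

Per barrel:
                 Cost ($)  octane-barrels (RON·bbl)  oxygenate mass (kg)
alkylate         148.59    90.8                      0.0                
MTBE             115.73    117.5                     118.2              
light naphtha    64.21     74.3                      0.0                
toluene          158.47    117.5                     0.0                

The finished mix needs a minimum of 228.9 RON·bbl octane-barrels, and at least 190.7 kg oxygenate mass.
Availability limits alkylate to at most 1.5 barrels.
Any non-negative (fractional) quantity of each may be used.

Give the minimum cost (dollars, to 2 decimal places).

$220.70

Treat it as an LP. Let x1 = barrels of alkylate, x2 = barrels of MTBE, x3 = barrels of light naphtha, x4 = barrels of toluene.
Minimise 148.59x1 + 115.73x2 + 64.21x3 + 158.47x4 subject to:
  90.8x1 + 117.5x2 + 74.3x3 + 117.5x4 ≥ 228.9   (octane-barrels)
  118.2x2 ≥ 190.7   (oxygenate mass)
  x1 ≤ 1.5
  x1, x2, x3, x4 ≥ 0.
The cheapest feasible vertex uses only MTBE, light naphtha; alkylate, toluene are not used. There the octane-barrels and oxygenate mass constraints are tight.
Optimal quantities: MTBE = 1.61337 barrels, light naphtha = 0.529332 barrels.
Cost = 115.73·1.61337 + 64.21·0.529332 = 220.7037.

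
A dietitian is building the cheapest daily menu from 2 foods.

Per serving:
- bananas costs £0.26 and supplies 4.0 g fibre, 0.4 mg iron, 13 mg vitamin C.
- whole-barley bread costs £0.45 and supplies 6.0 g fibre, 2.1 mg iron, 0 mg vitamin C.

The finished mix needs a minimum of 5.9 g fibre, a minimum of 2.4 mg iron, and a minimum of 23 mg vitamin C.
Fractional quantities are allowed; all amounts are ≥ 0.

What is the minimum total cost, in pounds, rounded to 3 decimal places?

£0.823

Set it up as a linear program. Let x1 = servings of bananas, x2 = servings of whole-barley bread.
min 0.26x1 + 0.45x2 with:
  4x1 + 6x2 ≥ 5.9   (fibre)
  0.4x1 + 2.1x2 ≥ 2.4   (iron)
  13x1 ≥ 23   (vitamin C)
  x1, x2 ≥ 0.
Both inputs are positive at the optimum. There the iron and vitamin C constraints are tight.
That vertex is x1 = 1.769, x2 = 0.8059.
Objective = 0.26·1.769 + 0.45·0.8059 = 0.82260.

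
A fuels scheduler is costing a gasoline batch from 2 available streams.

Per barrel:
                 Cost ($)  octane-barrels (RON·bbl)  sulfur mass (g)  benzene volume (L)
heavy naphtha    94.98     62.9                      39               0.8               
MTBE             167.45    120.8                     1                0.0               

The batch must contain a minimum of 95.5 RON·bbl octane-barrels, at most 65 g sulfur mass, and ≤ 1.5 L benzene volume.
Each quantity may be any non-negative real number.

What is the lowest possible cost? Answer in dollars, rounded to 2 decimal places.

Let x1 = barrels of heavy naphtha, x2 = barrels of MTBE.
min 94.98x1 + 167.45x2 s.t.:
  62.9x1 + 120.8x2 ≥ 95.5   (octane-barrels)
  39x1 + 1x2 ≤ 65   (sulfur mass)
  0.8x1 ≤ 1.5   (benzene volume)
  x1, x2 ≥ 0.
The optimal basis is {MTBE}; heavy naphtha drops out. The octane-barrels requirement is met with equality.
Solving gives x2 = 0.79056.
Hence cost = 167.45·0.79056 = $132.3793.

$132.38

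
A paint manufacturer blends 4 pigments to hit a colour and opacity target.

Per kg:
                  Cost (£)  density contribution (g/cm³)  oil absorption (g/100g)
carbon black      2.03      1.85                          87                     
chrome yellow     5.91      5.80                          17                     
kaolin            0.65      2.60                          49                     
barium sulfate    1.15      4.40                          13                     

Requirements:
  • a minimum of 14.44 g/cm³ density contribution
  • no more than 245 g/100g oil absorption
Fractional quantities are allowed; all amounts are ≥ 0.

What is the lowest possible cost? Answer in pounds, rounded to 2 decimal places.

Let x1 = kg of carbon black, x2 = kg of chrome yellow, x3 = kg of kaolin, x4 = kg of barium sulfate.
Minimise 2.03x1 + 5.91x2 + 0.65x3 + 1.15x4 subject to:
  1.85x1 + 5.8x2 + 2.6x3 + 4.4x4 ≥ 14.44   (density contribution)
  87x1 + 17x2 + 49x3 + 13x4 ≤ 245   (oil absorption)
  x1, x2, x3, x4 ≥ 0.
The cheapest feasible vertex uses only kaolin, barium sulfate; carbon black, chrome yellow are not used. Binding constraints: density contribution and oil absorption.
Optimal quantities: kaolin = 4.897 kg, barium sulfate = 0.3881 kg.
Total cost: 0.65·4.897 + 1.15·0.3881 = 3.6294.

£3.63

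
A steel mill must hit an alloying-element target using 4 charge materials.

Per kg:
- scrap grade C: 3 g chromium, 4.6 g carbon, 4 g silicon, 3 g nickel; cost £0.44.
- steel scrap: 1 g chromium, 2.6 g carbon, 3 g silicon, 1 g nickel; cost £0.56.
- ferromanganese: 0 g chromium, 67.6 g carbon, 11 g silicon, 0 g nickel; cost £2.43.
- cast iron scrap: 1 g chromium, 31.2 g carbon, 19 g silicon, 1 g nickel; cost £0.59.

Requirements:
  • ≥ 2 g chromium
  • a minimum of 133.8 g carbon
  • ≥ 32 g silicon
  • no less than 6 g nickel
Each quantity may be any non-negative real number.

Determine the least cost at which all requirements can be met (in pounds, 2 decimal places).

£2.74

Let x1 = kg of scrap grade C, x2 = kg of steel scrap, x3 = kg of ferromanganese, x4 = kg of cast iron scrap.
min 0.44x1 + 0.56x2 + 2.43x3 + 0.59x4 s.t.:
  3x1 + 1x2 + 1x4 ≥ 2   (chromium)
  4.6x1 + 2.6x2 + 67.6x3 + 31.2x4 ≥ 133.8   (carbon)
  4x1 + 3x2 + 11x3 + 19x4 ≥ 32   (silicon)
  3x1 + 1x2 + 1x4 ≥ 6   (nickel)
  x1, x2, x3, x4 ≥ 0.
The optimal basis is {scrap grade C, cast iron scrap}; steel scrap, ferromanganese drop out. Binding constraints: carbon and nickel.
Solving gives x1 = 0.6, x4 = 4.2.
Cost = 0.44·0.6 + 0.59·4.2 = 2.7420.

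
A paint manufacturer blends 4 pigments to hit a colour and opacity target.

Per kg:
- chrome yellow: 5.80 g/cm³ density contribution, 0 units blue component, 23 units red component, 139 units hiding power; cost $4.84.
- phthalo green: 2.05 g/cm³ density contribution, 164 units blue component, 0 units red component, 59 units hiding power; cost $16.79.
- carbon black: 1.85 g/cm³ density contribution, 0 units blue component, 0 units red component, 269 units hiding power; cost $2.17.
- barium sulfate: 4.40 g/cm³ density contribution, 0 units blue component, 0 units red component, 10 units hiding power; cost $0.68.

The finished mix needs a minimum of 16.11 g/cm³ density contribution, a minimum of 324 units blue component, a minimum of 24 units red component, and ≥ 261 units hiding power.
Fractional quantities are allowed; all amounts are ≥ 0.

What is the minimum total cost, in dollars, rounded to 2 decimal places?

$39.15

Treat it as an LP. Let x1 = kg of chrome yellow, x2 = kg of phthalo green, x3 = kg of carbon black, x4 = kg of barium sulfate.
min 4.84x1 + 16.79x2 + 2.17x3 + 0.68x4 with:
  5.8x1 + 2.05x2 + 1.85x3 + 4.4x4 ≥ 16.11   (density contribution)
  164x2 ≥ 324   (blue component)
  23x1 ≥ 24   (red component)
  139x1 + 59x2 + 269x3 + 10x4 ≥ 261   (hiding power)
  x1, x2, x3, x4 ≥ 0.
The cheapest feasible vertex uses only chrome yellow, phthalo green, barium sulfate; carbon black is not used. There the density contribution, blue component, red component constraints are tight.
Solving gives x1 = 1.043, x2 = 1.976, x4 = 1.365.
Cost = 4.84·1.043 + 16.79·1.976 + 0.68·1.365 = 39.1534.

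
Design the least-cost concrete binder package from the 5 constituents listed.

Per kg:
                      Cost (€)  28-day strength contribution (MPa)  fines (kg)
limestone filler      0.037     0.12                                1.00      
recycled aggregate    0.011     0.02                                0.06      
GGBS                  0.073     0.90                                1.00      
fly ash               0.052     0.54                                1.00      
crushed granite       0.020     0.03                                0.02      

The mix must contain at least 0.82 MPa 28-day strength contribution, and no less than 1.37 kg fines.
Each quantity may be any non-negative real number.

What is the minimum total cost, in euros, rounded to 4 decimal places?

€0.0759

Set it up as a linear program. Let x1 = kg of limestone filler, x2 = kg of recycled aggregate, x3 = kg of GGBS, x4 = kg of fly ash, x5 = kg of crushed granite.
min 0.037x1 + 0.011x2 + 0.073x3 + 0.052x4 + 0.02x5 with:
  0.12x1 + 0.02x2 + 0.9x3 + 0.54x4 + 0.03x5 ≥ 0.82   (28-day strength contribution)
  1x1 + 0.06x2 + 1x3 + 1x4 + 0.02x5 ≥ 1.37   (fines)
  x1, x2, x3, x4, x5 ≥ 0.
The cheapest feasible vertex uses only GGBS, fly ash; limestone filler, recycled aggregate, crushed granite are not used. The 28-day strength contribution and fines requirements are met with equality.
Optimal quantities: GGBS = 0.2228 kg, fly ash = 1.147 kg.
Hence cost = 0.073·0.2228 + 0.052·1.147 = €0.075908.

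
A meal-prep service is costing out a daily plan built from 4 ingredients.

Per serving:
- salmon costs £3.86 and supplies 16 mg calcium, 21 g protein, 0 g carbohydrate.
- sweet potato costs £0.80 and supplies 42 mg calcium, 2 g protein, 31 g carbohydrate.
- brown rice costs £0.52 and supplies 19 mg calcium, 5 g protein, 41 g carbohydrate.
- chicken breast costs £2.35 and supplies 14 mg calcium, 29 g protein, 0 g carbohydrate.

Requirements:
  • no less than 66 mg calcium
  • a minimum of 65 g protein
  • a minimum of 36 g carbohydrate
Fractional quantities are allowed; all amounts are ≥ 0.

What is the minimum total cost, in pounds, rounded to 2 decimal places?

Let x1 = servings of salmon, x2 = servings of sweet potato, x3 = servings of brown rice, x4 = servings of chicken breast.
min 3.86x1 + 0.8x2 + 0.52x3 + 2.35x4 subject to:
  16x1 + 42x2 + 19x3 + 14x4 ≥ 66   (calcium)
  21x1 + 2x2 + 5x3 + 29x4 ≥ 65   (protein)
  31x2 + 41x3 ≥ 36   (carbohydrate)
  x1, x2, x3, x4 ≥ 0.
The optimal basis is {brown rice, chicken breast}; salmon, sweet potato drop out. There the calcium and protein constraints are tight.
Solving gives x3 = 2.087, x4 = 1.881.
Hence cost = 0.52·2.087 + 2.35·1.881 = £5.5056.

£5.51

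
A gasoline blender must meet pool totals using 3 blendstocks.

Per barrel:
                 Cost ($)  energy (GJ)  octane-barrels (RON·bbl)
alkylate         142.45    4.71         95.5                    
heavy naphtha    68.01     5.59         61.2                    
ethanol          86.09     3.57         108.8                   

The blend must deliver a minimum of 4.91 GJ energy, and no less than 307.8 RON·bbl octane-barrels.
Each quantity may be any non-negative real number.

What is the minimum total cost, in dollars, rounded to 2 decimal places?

Set it up as a linear program. Let x1 = barrels of alkylate, x2 = barrels of heavy naphtha, x3 = barrels of ethanol.
Minimize 142.45x1 + 68.01x2 + 86.09x3 subject to:
  4.71x1 + 5.59x2 + 3.57x3 ≥ 4.91   (energy)
  95.5x1 + 61.2x2 + 108.8x3 ≥ 307.8   (octane-barrels)
  x1, x2, x3 ≥ 0.
The optimal basis is {ethanol}; alkylate, heavy naphtha drop out. There the octane-barrels constraint is tight.
That vertex is x3 = 2.829.
Hence cost = 86.09·2.829 = $243.5486.

$243.55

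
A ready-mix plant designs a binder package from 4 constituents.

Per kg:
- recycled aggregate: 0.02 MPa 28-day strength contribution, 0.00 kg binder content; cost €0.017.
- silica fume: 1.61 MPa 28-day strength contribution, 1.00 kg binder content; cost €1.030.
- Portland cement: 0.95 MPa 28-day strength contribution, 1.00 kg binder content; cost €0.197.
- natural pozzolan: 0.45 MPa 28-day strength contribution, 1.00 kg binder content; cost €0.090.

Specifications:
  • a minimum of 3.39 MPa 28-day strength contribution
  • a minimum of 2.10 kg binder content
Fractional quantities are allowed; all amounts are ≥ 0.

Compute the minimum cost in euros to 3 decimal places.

€0.678

Set it up as a linear program. Let x1 = kg of recycled aggregate, x2 = kg of silica fume, x3 = kg of Portland cement, x4 = kg of natural pozzolan.
Minimise 0.017x1 + 1.03x2 + 0.197x3 + 0.09x4 s.t.:
  0.02x1 + 1.61x2 + 0.95x3 + 0.45x4 ≥ 3.39   (28-day strength contribution)
  1x2 + 1x3 + 1x4 ≥ 2.1   (binder content)
  x1, x2, x3, x4 ≥ 0.
At the optimum only natural pozzolan is positive (recycled aggregate, silica fume, Portland cement = 0). There the 28-day strength contribution constraint is tight.
That vertex is x4 = 7.533.
Cost = 0.09·7.533 = 0.67797.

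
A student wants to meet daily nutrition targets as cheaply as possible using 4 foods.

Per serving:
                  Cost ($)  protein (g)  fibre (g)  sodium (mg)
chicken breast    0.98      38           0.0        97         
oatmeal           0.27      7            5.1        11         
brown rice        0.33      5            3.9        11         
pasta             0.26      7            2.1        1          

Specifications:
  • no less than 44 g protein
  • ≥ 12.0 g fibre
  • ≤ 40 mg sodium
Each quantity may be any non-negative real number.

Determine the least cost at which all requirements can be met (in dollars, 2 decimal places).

This is a linear program. Let x1 = servings of chicken breast, x2 = servings of oatmeal, x3 = servings of brown rice, x4 = servings of pasta.
Minimize 0.98x1 + 0.27x2 + 0.33x3 + 0.26x4 with:
  38x1 + 7x2 + 5x3 + 7x4 ≥ 44   (protein)
  5.1x2 + 3.9x3 + 2.1x4 ≥ 12   (fibre)
  97x1 + 11x2 + 11x3 + 1x4 ≤ 40   (sodium)
  x1, x2, x3, x4 ≥ 0.
The cheapest feasible vertex uses only chicken breast, oatmeal, pasta; brown rice is not used. Binding constraints: protein, fibre, sodium.
That vertex is x1 = 0.2911, x2 = 0.7061, x4 = 4.
Objective = 0.98·0.2911 + 0.27·0.7061 + 0.26·4 = 1.5159.

$1.52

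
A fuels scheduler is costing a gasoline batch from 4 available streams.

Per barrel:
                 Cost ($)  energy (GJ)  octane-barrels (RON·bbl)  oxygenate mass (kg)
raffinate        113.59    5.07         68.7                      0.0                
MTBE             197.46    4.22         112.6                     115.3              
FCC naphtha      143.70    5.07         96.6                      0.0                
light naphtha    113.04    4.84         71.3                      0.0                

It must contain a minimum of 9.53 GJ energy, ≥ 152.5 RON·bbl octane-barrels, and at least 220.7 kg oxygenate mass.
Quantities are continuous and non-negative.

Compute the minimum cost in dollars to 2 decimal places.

Set it up as a linear program. Let x1 = barrels of raffinate, x2 = barrels of MTBE, x3 = barrels of FCC naphtha, x4 = barrels of light naphtha.
Minimize 113.59x1 + 197.46x2 + 143.7x3 + 113.04x4 with:
  5.07x1 + 4.22x2 + 5.07x3 + 4.84x4 ≥ 9.53   (energy)
  68.7x1 + 112.6x2 + 96.6x3 + 71.3x4 ≥ 152.5   (octane-barrels)
  115.3x2 ≥ 220.7   (oxygenate mass)
  x1, x2, x3, x4 ≥ 0.
The cheapest feasible vertex uses only raffinate, MTBE; FCC naphtha, light naphtha are not used. The energy and oxygenate mass requirements are met with equality.
Solving gives x1 = 0.28646, x2 = 1.9141.
Hence cost = 113.59·0.28646 + 197.46·1.9141 = $410.4972.

$410.50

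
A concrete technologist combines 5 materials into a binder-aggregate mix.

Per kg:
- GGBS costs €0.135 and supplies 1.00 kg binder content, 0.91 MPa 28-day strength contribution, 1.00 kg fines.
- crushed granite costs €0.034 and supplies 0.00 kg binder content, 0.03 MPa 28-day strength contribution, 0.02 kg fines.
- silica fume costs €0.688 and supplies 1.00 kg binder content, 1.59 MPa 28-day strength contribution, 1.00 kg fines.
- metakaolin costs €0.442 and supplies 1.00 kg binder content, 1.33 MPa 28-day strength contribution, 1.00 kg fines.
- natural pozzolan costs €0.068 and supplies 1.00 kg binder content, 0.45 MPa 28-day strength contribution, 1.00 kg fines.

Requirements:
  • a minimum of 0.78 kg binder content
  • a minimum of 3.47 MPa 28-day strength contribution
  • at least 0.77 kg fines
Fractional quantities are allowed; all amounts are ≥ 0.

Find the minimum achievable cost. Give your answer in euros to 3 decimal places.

€0.515

Let x1 = kg of GGBS, x2 = kg of crushed granite, x3 = kg of silica fume, x4 = kg of metakaolin, x5 = kg of natural pozzolan.
Minimize 0.135x1 + 0.034x2 + 0.688x3 + 0.442x4 + 0.068x5 with:
  1x1 + 1x3 + 1x4 + 1x5 ≥ 0.78   (binder content)
  0.91x1 + 0.03x2 + 1.59x3 + 1.33x4 + 0.45x5 ≥ 3.47   (28-day strength contribution)
  1x1 + 0.02x2 + 1x3 + 1x4 + 1x5 ≥ 0.77   (fines)
  x1, x2, x3, x4, x5 ≥ 0.
At the optimum only GGBS is positive (crushed granite, silica fume, metakaolin, natural pozzolan = 0). There the 28-day strength contribution constraint is tight.
Optimal quantities: GGBS = 3.813 kg.
Total cost: 0.135·3.813 = 0.51476.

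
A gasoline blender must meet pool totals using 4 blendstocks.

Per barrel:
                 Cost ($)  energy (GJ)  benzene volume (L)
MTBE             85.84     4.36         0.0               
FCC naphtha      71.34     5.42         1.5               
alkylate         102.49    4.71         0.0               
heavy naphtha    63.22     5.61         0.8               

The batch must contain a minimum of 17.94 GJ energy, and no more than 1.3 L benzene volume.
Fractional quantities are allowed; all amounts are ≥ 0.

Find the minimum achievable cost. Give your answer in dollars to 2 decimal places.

Let x1 = barrels of MTBE, x2 = barrels of FCC naphtha, x3 = barrels of alkylate, x4 = barrels of heavy naphtha.
Minimize 85.84x1 + 71.34x2 + 102.49x3 + 63.22x4 s.t.:
  4.36x1 + 5.42x2 + 4.71x3 + 5.61x4 ≥ 17.94   (energy)
  1.5x2 + 0.8x4 ≤ 1.3   (benzene volume)
  x1, x2, x3, x4 ≥ 0.
The minimum-cost mix takes nothing from FCC naphtha, alkylate — only MTBE, heavy naphtha. The energy and benzene volume requirements are met with equality.
Solving gives x1 = 2.0238, x4 = 1.625.
Hence cost = 85.84·2.0238 + 63.22·1.625 = $276.4555.

$276.46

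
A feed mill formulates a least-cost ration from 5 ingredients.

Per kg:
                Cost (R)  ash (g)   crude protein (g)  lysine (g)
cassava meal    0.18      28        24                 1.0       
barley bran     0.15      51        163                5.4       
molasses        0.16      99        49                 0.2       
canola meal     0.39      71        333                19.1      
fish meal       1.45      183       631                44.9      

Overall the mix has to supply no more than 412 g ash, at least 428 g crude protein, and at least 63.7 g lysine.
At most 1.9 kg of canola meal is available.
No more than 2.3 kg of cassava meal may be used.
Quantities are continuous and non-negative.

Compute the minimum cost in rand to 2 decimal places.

R1.50

Set it up as a linear program. Let x1 = kg of cassava meal, x2 = kg of barley bran, x3 = kg of molasses, x4 = kg of canola meal, x5 = kg of fish meal.
min 0.18x1 + 0.15x2 + 0.16x3 + 0.39x4 + 1.45x5 s.t.:
  28x1 + 51x2 + 99x3 + 71x4 + 183x5 ≤ 412   (ash)
  24x1 + 163x2 + 49x3 + 333x4 + 631x5 ≥ 428   (crude protein)
  1x1 + 5.4x2 + 0.2x3 + 19.1x4 + 44.9x5 ≥ 63.7   (lysine)
  x4 ≤ 1.9
  x1 ≤ 2.3
  x1, x2, x3, x4, x5 ≥ 0.
The optimal basis is {barley bran, canola meal}; cassava meal, molasses, fish meal drop out. Binding constraints: lysine and the canola meal cap.
Solving gives x2 = 5.076, x4 = 1.9.
Objective = 0.15·5.076 + 0.39·1.9 = 1.5024.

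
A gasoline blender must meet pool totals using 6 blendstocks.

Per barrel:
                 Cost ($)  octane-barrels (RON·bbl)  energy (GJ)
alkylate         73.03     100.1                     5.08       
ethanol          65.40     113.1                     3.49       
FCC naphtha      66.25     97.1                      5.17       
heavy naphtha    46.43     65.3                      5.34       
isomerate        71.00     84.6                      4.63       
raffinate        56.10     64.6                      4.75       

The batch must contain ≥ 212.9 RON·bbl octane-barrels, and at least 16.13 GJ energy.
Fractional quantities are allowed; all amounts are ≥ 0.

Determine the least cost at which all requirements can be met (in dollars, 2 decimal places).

This is a linear program. Let x1 = barrels of alkylate, x2 = barrels of ethanol, x3 = barrels of FCC naphtha, x4 = barrels of heavy naphtha, x5 = barrels of isomerate, x6 = barrels of raffinate.
Minimise 73.03x1 + 65.4x2 + 66.25x3 + 46.43x4 + 71x5 + 56.1x6 subject to:
  100.1x1 + 113.1x2 + 97.1x3 + 65.3x4 + 84.6x5 + 64.6x6 ≥ 212.9   (octane-barrels)
  5.08x1 + 3.49x2 + 5.17x3 + 5.34x4 + 4.63x5 + 4.75x6 ≥ 16.13   (energy)
  x1, x2, x3, x4, x5, x6 ≥ 0.
The cheapest feasible vertex uses only ethanol, heavy naphtha; alkylate, FCC naphtha, isomerate, raffinate are not used. Binding constraints: octane-barrels and energy.
That vertex is x2 = 0.2223, x4 = 2.8753.
Total cost: 65.4·0.2223 + 46.43·2.8753 = 148.0386.

$148.04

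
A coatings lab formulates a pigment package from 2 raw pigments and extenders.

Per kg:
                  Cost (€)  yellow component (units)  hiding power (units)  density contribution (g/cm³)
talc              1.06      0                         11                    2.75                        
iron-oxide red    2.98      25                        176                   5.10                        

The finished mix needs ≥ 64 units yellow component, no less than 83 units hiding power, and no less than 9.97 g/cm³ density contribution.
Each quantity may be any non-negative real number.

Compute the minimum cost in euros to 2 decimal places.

Set it up as a linear program. Let x1 = kg of talc, x2 = kg of iron-oxide red.
Minimize 1.06x1 + 2.98x2 with:
  25x2 ≥ 64   (yellow component)
  11x1 + 176x2 ≥ 83   (hiding power)
  2.75x1 + 5.1x2 ≥ 9.97   (density contribution)
  x1, x2 ≥ 0.
The minimum-cost mix takes nothing from talc — only iron-oxide red. There the yellow component constraint is tight.
That vertex is x2 = 2.56.
Cost = 2.98·2.56 = 7.6288.

€7.63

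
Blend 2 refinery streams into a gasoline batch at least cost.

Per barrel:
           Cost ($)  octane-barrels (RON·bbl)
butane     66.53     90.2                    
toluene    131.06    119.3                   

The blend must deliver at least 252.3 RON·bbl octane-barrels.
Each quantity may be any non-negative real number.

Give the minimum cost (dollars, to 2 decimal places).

$186.09

This is a linear program. Let x1 = barrels of butane, x2 = barrels of toluene.
min 66.53x1 + 131.06x2 s.t.:
  90.2x1 + 119.3x2 ≥ 252.3   (octane-barrels)
  x1, x2 ≥ 0.
The cheapest feasible vertex uses only butane; toluene is not used. There the octane-barrels constraint is tight.
So butane = 2.7971 barrels.
Cost = 66.53·2.7971 = 186.0911.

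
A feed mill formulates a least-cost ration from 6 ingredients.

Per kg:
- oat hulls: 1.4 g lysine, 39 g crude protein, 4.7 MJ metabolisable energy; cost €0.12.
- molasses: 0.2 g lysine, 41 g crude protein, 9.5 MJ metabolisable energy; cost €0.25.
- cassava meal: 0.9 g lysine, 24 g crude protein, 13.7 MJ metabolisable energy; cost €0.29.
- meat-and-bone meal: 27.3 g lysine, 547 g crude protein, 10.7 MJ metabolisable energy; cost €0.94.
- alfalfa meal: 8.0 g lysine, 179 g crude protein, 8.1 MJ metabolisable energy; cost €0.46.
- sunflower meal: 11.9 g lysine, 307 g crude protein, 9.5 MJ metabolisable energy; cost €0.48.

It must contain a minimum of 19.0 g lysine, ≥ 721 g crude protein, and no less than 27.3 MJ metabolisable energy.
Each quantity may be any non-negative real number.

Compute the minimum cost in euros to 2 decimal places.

This is a linear program. Let x1 = kg of oat hulls, x2 = kg of molasses, x3 = kg of cassava meal, x4 = kg of meat-and-bone meal, x5 = kg of alfalfa meal, x6 = kg of sunflower meal.
min 0.12x1 + 0.25x2 + 0.29x3 + 0.94x4 + 0.46x5 + 0.48x6 with:
  1.4x1 + 0.2x2 + 0.9x3 + 27.3x4 + 8x5 + 11.9x6 ≥ 19   (lysine)
  39x1 + 41x2 + 24x3 + 547x4 + 179x5 + 307x6 ≥ 721   (crude protein)
  4.7x1 + 9.5x2 + 13.7x3 + 10.7x4 + 8.1x5 + 9.5x6 ≥ 27.3   (metabolisable energy)
  x1, x2, x3, x4, x5, x6 ≥ 0.
The optimal basis is {oat hulls, sunflower meal}; molasses, cassava meal, meat-and-bone meal, alfalfa meal drop out. There the crude protein and metabolisable energy constraints are tight.
Solving gives x1 = 1.428, x6 = 2.167.
Cost = 0.12·1.428 + 0.48·2.167 = 1.2115.

€1.21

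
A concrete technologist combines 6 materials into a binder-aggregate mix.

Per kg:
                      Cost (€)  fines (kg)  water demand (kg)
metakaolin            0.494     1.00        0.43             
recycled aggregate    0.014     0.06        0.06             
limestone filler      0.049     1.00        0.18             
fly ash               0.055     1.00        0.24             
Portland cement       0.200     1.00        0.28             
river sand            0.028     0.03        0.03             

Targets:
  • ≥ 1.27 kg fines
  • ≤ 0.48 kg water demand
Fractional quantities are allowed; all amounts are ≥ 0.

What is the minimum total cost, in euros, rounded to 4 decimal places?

€0.0622

Treat it as an LP. Let x1 = kg of metakaolin, x2 = kg of recycled aggregate, x3 = kg of limestone filler, x4 = kg of fly ash, x5 = kg of Portland cement, x6 = kg of river sand.
min 0.494x1 + 0.014x2 + 0.049x3 + 0.055x4 + 0.2x5 + 0.028x6 subject to:
  1x1 + 0.06x2 + 1x3 + 1x4 + 1x5 + 0.03x6 ≥ 1.27   (fines)
  0.43x1 + 0.06x2 + 0.18x3 + 0.24x4 + 0.28x5 + 0.03x6 ≤ 0.48   (water demand)
  x1, x2, x3, x4, x5, x6 ≥ 0.
The minimum-cost mix takes nothing from metakaolin, recycled aggregate, fly ash, Portland cement, river sand — only limestone filler. The fines requirement is met with equality.
So limestone filler = 1.27 kg.
Objective = 0.049·1.27 = 0.062230.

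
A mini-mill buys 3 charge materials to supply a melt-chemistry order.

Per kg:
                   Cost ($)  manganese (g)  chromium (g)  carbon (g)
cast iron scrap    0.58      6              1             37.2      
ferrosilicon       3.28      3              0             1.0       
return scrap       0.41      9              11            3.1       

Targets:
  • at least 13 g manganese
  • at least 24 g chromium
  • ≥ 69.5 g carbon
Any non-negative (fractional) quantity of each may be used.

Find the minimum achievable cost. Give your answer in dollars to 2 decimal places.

$1.82

Let x1 = kg of cast iron scrap, x2 = kg of ferrosilicon, x3 = kg of return scrap.
Minimize 0.58x1 + 3.28x2 + 0.41x3 subject to:
  6x1 + 3x2 + 9x3 ≥ 13   (manganese)
  1x1 + 11x3 ≥ 24   (chromium)
  37.2x1 + 1x2 + 3.1x3 ≥ 69.5   (carbon)
  x1, x2, x3 ≥ 0.
At the optimum only cast iron scrap, return scrap are positive (ferrosilicon = 0). There the chromium and carbon constraints are tight.
Optimal quantities: cast iron scrap = 1.699 kg, return scrap = 2.027 kg.
Hence cost = 0.58·1.699 + 0.41·2.027 = $1.8165.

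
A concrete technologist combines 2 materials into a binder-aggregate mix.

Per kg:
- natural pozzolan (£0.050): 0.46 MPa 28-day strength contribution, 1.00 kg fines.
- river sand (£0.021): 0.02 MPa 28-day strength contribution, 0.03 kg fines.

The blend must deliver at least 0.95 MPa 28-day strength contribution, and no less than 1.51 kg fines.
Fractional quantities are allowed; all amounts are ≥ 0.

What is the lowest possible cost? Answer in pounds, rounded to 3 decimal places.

£0.103

Set it up as a linear program. Let x1 = kg of natural pozzolan, x2 = kg of river sand.
Minimize 0.05x1 + 0.021x2 s.t.:
  0.46x1 + 0.02x2 ≥ 0.95   (28-day strength contribution)
  1x1 + 0.03x2 ≥ 1.51   (fines)
  x1, x2 ≥ 0.
The optimal basis is {natural pozzolan}; river sand drops out. There the 28-day strength contribution constraint is tight.
That vertex is x1 = 2.065.
Hence cost = 0.05·2.065 = £0.10325.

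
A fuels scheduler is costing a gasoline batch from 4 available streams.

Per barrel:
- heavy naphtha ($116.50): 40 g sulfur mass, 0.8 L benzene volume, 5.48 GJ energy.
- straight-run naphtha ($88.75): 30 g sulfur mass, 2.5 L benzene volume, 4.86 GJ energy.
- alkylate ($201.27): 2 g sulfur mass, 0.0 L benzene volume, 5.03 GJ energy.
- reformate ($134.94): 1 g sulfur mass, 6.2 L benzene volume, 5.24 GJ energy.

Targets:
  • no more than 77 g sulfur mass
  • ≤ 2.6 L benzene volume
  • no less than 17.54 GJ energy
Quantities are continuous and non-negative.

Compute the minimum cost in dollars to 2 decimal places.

$494.27

This is a linear program. Let x1 = barrels of heavy naphtha, x2 = barrels of straight-run naphtha, x3 = barrels of alkylate, x4 = barrels of reformate.
Minimise 116.5x1 + 88.75x2 + 201.27x3 + 134.94x4 subject to:
  40x1 + 30x2 + 2x3 + 1x4 ≤ 77   (sulfur mass)
  0.8x1 + 2.5x2 + 6.2x4 ≤ 2.6   (benzene volume)
  5.48x1 + 4.86x2 + 5.03x3 + 5.24x4 ≥ 17.54   (energy)
  x1, x2, x3, x4 ≥ 0.
At the optimum only heavy naphtha, straight-run naphtha, alkylate are positive (reformate = 0). There the sulfur mass, benzene volume, energy constraints are tight.
Solving gives x1 = 1.41596, x2 = 0.586892, x3 = 1.37738.
Hence cost = 116.5·1.41596 + 88.75·0.586892 + 201.27·1.37738 = $494.2713.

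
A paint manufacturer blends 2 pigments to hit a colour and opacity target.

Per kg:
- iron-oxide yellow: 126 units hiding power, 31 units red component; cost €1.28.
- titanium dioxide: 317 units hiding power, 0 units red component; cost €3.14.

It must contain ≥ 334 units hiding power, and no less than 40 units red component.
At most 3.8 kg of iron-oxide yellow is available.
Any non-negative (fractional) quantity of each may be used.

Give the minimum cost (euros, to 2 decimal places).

Let x1 = kg of iron-oxide yellow, x2 = kg of titanium dioxide.
Minimize 1.28x1 + 3.14x2 subject to:
  126x1 + 317x2 ≥ 334   (hiding power)
  31x1 ≥ 40   (red component)
  x1 ≤ 3.8
  x1, x2 ≥ 0.
Both inputs are positive at the optimum. The hiding power and red component requirements are met with equality.
That vertex is x1 = 1.29, x2 = 0.5408.
Total cost: 1.28·1.29 + 3.14·0.5408 = 3.3493.

€3.35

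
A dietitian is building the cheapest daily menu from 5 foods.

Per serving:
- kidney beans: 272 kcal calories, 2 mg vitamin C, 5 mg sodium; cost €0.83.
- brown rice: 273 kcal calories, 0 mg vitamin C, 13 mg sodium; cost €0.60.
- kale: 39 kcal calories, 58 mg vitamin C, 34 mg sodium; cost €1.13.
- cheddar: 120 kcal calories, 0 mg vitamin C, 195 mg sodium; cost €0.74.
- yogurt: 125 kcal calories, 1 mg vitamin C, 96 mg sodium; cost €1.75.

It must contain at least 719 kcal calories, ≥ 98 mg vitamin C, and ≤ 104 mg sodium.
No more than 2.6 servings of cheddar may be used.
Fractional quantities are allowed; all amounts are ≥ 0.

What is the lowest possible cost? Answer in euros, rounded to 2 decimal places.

This is a linear program. Let x1 = servings of kidney beans, x2 = servings of brown rice, x3 = servings of kale, x4 = servings of cheddar, x5 = servings of yogurt.
min 0.83x1 + 0.6x2 + 1.13x3 + 0.74x4 + 1.75x5 with:
  272x1 + 273x2 + 39x3 + 120x4 + 125x5 ≥ 719   (calories)
  2x1 + 58x3 + 1x5 ≥ 98   (vitamin C)
  5x1 + 13x2 + 34x3 + 195x4 + 96x5 ≤ 104   (sodium)
  x4 ≤ 2.6
  x1, x2, x3, x4, x5 ≥ 0.
The optimal basis is {brown rice, kale}; kidney beans, cheddar, yogurt drop out. Binding constraints: calories and vitamin C.
That vertex is x2 = 2.392, x3 = 1.69.
Cost = 0.6·2.392 + 1.13·1.69 = 3.3449.

€3.34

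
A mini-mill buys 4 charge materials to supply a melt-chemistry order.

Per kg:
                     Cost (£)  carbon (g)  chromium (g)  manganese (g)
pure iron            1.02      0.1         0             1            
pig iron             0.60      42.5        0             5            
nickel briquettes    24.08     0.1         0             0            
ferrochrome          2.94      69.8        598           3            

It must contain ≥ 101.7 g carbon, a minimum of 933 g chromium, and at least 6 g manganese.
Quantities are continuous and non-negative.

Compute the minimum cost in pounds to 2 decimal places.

Set it up as a linear program. Let x1 = kg of pure iron, x2 = kg of pig iron, x3 = kg of nickel briquettes, x4 = kg of ferrochrome.
min 1.02x1 + 0.6x2 + 24.08x3 + 2.94x4 subject to:
  0.1x1 + 42.5x2 + 0.1x3 + 69.8x4 ≥ 101.7   (carbon)
  598x4 ≥ 933   (chromium)
  1x1 + 5x2 + 3x4 ≥ 6   (manganese)
  x1, x2, x3, x4 ≥ 0.
At the optimum only pig iron, ferrochrome are positive (pure iron, nickel briquettes = 0). Binding constraints: chromium and manganese.
Optimal quantities: pig iron = 0.26388 kg, ferrochrome = 1.5602 kg.
Cost = 0.6·0.26388 + 2.94·1.5602 = 4.7453.

£4.75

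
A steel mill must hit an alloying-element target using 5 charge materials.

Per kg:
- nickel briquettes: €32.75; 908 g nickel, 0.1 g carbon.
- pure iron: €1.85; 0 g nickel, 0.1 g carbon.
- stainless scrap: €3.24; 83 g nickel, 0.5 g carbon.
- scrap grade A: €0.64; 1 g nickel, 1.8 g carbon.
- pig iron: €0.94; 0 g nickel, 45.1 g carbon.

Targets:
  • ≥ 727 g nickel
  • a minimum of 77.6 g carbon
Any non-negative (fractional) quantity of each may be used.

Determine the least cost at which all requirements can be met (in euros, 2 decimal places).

Set it up as a linear program. Let x1 = kg of nickel briquettes, x2 = kg of pure iron, x3 = kg of stainless scrap, x4 = kg of scrap grade A, x5 = kg of pig iron.
Minimize 32.75x1 + 1.85x2 + 3.24x3 + 0.64x4 + 0.94x5 s.t.:
  908x1 + 83x3 + 1x4 ≥ 727   (nickel)
  0.1x1 + 0.1x2 + 0.5x3 + 1.8x4 + 45.1x5 ≥ 77.6   (carbon)
  x1, x2, x3, x4, x5 ≥ 0.
The optimal basis is {nickel briquettes, pig iron}; pure iron, stainless scrap, scrap grade A drop out. The nickel and carbon requirements are met with equality.
That vertex is x1 = 0.8007, x5 = 1.719.
Cost = 32.75·0.8007 + 0.94·1.719 = 27.8388.

€27.84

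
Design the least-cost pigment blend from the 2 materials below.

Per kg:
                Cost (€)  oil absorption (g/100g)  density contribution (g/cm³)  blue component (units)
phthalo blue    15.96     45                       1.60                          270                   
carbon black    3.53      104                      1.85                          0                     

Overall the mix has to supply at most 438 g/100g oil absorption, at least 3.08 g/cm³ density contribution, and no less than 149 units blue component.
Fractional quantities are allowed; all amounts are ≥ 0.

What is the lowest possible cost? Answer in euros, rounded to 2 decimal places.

€13.00

Treat it as an LP. Let x1 = kg of phthalo blue, x2 = kg of carbon black.
Minimise 15.96x1 + 3.53x2 with:
  45x1 + 104x2 ≤ 438   (oil absorption)
  1.6x1 + 1.85x2 ≥ 3.08   (density contribution)
  270x1 ≥ 149   (blue component)
  x1, x2 ≥ 0.
Both inputs are positive at the optimum. Binding constraints: density contribution and blue component.
Optimal quantities: phthalo blue = 0.5519 kg, carbon black = 1.188 kg.
Hence cost = 15.96·0.5519 + 3.53·1.188 = €13.0020.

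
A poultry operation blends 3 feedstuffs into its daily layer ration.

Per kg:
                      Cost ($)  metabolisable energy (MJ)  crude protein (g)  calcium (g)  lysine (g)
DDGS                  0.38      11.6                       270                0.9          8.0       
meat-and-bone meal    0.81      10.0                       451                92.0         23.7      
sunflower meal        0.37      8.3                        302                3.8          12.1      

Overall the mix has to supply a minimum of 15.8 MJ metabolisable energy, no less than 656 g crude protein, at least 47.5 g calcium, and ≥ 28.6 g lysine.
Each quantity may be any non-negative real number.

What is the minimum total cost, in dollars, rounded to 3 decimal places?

$0.921

Let x1 = kg of DDGS, x2 = kg of meat-and-bone meal, x3 = kg of sunflower meal.
Minimize 0.38x1 + 0.81x2 + 0.37x3 s.t.:
  11.6x1 + 10x2 + 8.3x3 ≥ 15.8   (metabolisable energy)
  270x1 + 451x2 + 302x3 ≥ 656   (crude protein)
  0.9x1 + 92x2 + 3.8x3 ≥ 47.5   (calcium)
  8x1 + 23.7x2 + 12.1x3 ≥ 28.6   (lysine)
  x1, x2, x3 ≥ 0.
The minimum-cost mix takes nothing from DDGS — only meat-and-bone meal, sunflower meal. There the crude protein and calcium constraints are tight.
Solving gives x2 = 0.4546, x3 = 1.493.
Cost = 0.81·0.4546 + 0.37·1.493 = 0.92064.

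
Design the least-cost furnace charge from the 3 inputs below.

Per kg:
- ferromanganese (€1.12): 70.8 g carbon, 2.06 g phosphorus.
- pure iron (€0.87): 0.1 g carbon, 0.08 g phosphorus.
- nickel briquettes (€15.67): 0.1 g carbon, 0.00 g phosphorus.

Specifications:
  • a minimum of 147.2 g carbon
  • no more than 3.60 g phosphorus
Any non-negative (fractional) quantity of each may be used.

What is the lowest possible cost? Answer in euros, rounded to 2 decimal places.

€3680.00

Treat it as an LP. Let x1 = kg of ferromanganese, x2 = kg of pure iron, x3 = kg of nickel briquettes.
Minimize 1.12x1 + 0.87x2 + 15.67x3 subject to:
  70.8x1 + 0.1x2 + 0.1x3 ≥ 147.2   (carbon)
  2.06x1 + 0.08x2 ≤ 3.6   (phosphorus)
  x1, x2, x3 ≥ 0.
The optimal basis is {ferromanganese, nickel briquettes}; pure iron drops out. There the carbon and phosphorus constraints are tight.
So ferromanganese = 1.7475728 kg, nickel briquettes = 234.71845 kg.
Hence cost = 1.12·1.7475728 + 15.67·234.71845 = €3679.9954.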